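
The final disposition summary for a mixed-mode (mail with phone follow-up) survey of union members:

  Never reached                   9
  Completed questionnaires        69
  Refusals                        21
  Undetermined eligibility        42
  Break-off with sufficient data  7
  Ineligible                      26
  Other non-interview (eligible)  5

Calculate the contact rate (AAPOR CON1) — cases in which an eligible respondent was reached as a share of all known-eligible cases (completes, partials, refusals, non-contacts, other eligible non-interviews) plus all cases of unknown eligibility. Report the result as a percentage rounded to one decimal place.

Numerator: 69 + 7 + 21 + 5 = 102
Denominator: 69 + 7 + 21 + 9 + 5 + 42 = 153
CON1 = 102 / 153 = 0.6667

66.7%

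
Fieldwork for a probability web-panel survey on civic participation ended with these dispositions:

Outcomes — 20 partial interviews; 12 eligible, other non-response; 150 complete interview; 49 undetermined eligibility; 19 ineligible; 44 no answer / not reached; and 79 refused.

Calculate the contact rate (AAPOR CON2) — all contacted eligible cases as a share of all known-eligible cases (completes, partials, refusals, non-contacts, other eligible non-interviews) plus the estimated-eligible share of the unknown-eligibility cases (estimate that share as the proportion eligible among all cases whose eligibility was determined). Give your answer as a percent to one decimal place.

Num = 150 + 20 + 79 + 12 = 261
Known eligible = 150 + 20 + 79 + 44 + 12 = 305
e = 305 / (305 + 19) = 305 / 324 = 0.9414
e × U = 0.9414 × 49 = 46.13
Denom = 305 + 46.13 = 351.13
CON2 = 261 / 351.13 = 0.7433

74.3%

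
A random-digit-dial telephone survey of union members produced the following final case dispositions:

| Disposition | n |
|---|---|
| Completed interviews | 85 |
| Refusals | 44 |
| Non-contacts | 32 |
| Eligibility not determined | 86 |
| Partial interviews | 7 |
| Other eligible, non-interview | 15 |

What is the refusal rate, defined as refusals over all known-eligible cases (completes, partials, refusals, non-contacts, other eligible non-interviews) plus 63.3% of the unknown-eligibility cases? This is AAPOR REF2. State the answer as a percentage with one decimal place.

Num → 44
Known eligible → 85 + 7 + 44 + 32 + 15 = 183
e × U → 0.6330 × 86 = 54.44
Denominator → 183 + 54.44 = 237.44
REF2 = 44 / 237.44 = 0.1853

18.5%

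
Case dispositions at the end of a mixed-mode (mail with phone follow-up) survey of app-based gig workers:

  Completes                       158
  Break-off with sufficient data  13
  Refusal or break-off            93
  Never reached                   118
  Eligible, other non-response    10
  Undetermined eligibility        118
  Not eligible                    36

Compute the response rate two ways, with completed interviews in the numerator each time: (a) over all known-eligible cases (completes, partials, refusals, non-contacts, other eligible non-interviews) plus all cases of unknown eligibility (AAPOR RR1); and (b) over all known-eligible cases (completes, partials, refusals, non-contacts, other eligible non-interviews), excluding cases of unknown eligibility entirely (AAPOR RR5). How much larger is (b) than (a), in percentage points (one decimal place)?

9.3

Num = 158
Base = 158 + 13 + 93 + 118 + 10 + 118 = 510
RR1 = 158 / 510 = 0.3098
Base = 158 + 13 + 93 + 118 + 10 = 392
RR5 = 158 / 392 = 0.4031
Difference = 40.31 − 30.98 = 9.33 percentage points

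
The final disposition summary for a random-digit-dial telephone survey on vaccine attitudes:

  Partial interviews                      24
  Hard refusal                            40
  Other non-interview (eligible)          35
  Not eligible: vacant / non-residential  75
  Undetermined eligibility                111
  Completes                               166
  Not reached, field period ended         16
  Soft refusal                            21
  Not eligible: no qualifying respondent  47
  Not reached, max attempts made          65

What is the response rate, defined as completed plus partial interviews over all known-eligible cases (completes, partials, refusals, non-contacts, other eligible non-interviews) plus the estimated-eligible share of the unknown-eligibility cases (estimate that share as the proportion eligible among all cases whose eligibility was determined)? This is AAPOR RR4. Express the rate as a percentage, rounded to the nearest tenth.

Refused = 40 + 21 = 61
No contact after all attempts = 16 + 65 = 81
Not eligible = 47 + 75 = 122
Numerator → 166 + 24 = 190
Eligible (known) → 166 + 24 + 61 + 81 + 35 = 367
e = 367 / (367 + 122) = 367 / 489 = 0.7505
Estimated eligible among unknowns → 0.7505 × 111 = 83.31
Denom → 367 + 83.31 = 450.31
RR4 = 190 / 450.31 = 0.4219

42.2%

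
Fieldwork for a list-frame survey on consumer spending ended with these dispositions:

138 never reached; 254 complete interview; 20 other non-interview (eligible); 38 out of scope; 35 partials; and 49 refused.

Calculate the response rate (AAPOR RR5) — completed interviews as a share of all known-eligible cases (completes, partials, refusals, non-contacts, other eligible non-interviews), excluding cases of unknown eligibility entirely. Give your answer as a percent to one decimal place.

Top → 254
Base → 254 + 35 + 49 + 138 + 20 = 496
RR5 = 254 / 496 = 0.5121

51.2%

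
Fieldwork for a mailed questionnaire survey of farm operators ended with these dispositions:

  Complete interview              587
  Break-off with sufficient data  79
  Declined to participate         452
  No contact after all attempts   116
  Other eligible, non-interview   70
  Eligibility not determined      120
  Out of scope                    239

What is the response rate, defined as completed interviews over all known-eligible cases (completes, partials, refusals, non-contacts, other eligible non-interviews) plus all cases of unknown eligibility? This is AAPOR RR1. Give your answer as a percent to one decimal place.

Num: 587
Denominator: 587 + 79 + 452 + 116 + 70 + 120 = 1424
RR1 = 587 / 1424 = 0.4122

41.2%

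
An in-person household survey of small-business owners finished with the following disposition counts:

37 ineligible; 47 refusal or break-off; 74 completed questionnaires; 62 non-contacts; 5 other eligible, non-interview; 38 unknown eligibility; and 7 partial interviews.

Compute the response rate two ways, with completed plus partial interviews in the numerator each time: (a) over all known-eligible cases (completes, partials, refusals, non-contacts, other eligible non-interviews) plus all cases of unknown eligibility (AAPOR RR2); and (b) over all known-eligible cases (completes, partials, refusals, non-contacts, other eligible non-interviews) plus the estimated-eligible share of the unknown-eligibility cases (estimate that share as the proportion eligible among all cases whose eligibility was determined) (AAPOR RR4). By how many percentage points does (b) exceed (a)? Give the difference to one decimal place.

Numerator: 74 + 7 = 81
Base: 74 + 7 + 47 + 62 + 5 + 38 = 233
RR2 = 81 / 233 = 0.3476
Eligible (known): 74 + 7 + 47 + 62 + 5 = 195
e = 195 / (195 + 37) = 195 / 232 = 0.8405
e × U: 0.8405 × 38 = 31.94
Base: 195 + 31.94 = 226.94
RR4 = 81 / 226.94 = 0.3569
Difference = 35.69 − 34.76 = 0.93 percentage points

0.9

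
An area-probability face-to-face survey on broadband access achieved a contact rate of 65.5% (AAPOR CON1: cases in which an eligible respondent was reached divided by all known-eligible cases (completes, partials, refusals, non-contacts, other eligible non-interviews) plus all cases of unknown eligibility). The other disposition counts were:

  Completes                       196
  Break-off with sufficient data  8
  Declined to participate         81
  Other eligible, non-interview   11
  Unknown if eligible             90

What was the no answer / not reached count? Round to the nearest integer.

66

Num: 196 + 8 + 81 + 11 = 296
CON1 = 296 / D = 0.655
D = 296 / 0.655 = 451.9
Rest of base = 386
no answer / not reached = 451.9 − 386 ≈ 66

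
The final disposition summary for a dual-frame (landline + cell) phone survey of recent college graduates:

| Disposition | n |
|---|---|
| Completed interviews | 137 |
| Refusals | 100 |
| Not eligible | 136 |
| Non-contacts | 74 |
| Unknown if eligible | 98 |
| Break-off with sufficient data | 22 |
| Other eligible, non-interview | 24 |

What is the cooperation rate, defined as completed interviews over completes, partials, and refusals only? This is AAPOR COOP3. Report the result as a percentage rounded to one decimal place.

52.9%

Numerator → 137
Denominator → 137 + 22 + 100 = 259
COOP3 = 137 / 259 = 0.5290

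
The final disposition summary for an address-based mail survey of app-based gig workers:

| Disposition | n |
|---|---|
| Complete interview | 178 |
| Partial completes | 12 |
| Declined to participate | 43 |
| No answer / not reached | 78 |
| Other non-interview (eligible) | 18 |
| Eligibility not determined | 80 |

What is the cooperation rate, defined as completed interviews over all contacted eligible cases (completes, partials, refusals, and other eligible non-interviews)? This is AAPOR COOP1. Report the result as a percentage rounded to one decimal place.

70.9%

Num: 178
Denominator: 178 + 12 + 43 + 18 = 251
COOP1 = 178 / 251 = 0.7092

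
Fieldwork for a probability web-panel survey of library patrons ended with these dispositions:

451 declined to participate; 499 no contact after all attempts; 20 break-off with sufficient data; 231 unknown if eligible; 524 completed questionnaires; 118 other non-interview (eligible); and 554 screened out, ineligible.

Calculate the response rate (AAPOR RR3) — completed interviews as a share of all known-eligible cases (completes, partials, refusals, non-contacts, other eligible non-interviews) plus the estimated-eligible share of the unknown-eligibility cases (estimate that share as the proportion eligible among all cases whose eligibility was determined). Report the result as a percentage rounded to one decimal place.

Numerator: 524
Known eligible: 524 + 20 + 451 + 499 + 118 = 1612
e = 1612 / (1612 + 554) = 1612 / 2166 = 0.7442
Estimated eligible among unknowns: 0.7442 × 231 = 171.91
Base: 1612 + 171.91 = 1783.91
RR3 = 524 / 1783.91 = 0.2937

29.4%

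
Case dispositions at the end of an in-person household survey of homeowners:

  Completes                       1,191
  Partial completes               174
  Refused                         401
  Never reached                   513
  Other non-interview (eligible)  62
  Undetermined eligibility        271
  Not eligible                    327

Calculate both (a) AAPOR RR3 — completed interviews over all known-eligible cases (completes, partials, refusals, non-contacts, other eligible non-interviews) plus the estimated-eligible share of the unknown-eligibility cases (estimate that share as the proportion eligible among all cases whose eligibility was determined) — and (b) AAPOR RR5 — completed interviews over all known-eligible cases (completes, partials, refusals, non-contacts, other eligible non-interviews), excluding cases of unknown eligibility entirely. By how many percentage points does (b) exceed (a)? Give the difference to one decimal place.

Numerator = 1191
Eligible (known) = 1191 + 174 + 401 + 513 + 62 = 2341
e = 2341 / (2341 + 327) = 2341 / 2668 = 0.8774
e × U = 0.8774 × 271 = 237.78
Denom = 2341 + 237.78 = 2578.78
RR3 = 1191 / 2578.78 = 0.4618
Denom = 1191 + 174 + 401 + 513 + 62 = 2341
RR5 = 1191 / 2341 = 0.5088
Difference = 50.88 − 46.18 = 4.70 percentage points

4.7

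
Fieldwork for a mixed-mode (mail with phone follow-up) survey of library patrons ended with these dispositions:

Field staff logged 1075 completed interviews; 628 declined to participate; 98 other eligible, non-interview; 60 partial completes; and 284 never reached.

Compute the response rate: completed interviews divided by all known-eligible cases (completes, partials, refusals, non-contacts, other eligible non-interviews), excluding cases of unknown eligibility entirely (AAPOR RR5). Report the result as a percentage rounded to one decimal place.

Top: 1075
Base: 1075 + 60 + 628 + 284 + 98 = 2145
RR5 = 1075 / 2145 = 0.5012

50.1%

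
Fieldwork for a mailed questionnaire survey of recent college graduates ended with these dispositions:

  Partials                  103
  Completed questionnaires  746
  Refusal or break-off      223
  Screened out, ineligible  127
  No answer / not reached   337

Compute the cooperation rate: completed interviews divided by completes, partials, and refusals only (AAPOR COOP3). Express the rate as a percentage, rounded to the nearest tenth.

Top: 746
Denominator: 746 + 103 + 223 = 1072
COOP3 = 746 / 1072 = 0.6959

69.6%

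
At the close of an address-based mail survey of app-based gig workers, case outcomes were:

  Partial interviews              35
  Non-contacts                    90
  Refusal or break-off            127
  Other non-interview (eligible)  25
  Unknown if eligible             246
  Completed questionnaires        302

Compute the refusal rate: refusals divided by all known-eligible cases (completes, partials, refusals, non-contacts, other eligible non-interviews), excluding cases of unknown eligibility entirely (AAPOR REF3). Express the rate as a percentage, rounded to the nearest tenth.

Num: 127
Denom: 302 + 35 + 127 + 90 + 25 = 579
REF3 = 127 / 579 = 0.2193

21.9%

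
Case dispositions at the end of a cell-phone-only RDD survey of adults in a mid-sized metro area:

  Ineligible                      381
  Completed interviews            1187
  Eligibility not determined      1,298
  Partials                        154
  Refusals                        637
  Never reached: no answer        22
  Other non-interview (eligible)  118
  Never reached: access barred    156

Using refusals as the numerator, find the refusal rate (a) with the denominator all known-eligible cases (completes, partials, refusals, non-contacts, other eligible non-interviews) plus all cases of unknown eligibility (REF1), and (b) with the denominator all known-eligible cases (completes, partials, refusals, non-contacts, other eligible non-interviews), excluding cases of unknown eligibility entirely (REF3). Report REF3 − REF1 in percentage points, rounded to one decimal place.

10.2

Never reached = 22 + 156 = 178
Numerator: 637
Base: 1187 + 154 + 637 + 178 + 118 + 1298 = 3572
REF1 = 637 / 3572 = 0.1783
Base: 1187 + 154 + 637 + 178 + 118 = 2274
REF3 = 637 / 2274 = 0.2801
Difference = 28.01 − 17.83 = 10.18 percentage points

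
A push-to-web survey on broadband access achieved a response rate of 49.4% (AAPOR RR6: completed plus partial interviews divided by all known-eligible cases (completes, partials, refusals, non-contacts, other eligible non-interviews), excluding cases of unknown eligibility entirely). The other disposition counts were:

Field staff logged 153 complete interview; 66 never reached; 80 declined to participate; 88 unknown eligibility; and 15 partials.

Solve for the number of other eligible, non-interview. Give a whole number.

26

Numerator = 153 + 15 = 168
RR6 = 168 / D = 0.494
D = 168 / 0.494 = 340.1
Other denominator terms total 314
other eligible, non-interview = 340.1 − 314 ≈ 26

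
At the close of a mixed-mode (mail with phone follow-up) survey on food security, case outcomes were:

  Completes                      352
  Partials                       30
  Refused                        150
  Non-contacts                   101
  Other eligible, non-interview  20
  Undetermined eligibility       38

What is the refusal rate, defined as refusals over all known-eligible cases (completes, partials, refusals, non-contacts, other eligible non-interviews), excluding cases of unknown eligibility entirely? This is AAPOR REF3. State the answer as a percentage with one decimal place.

Num = 150
Base = 352 + 30 + 150 + 101 + 20 = 653
REF3 = 150 / 653 = 0.2297

23.0%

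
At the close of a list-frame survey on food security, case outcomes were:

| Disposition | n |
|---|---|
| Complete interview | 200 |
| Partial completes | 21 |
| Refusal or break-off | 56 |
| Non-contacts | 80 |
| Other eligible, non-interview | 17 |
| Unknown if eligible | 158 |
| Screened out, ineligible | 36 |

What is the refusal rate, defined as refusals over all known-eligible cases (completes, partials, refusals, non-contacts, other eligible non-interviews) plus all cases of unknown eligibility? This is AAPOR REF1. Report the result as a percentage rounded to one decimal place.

Numerator → 56
Base → 200 + 21 + 56 + 80 + 17 + 158 = 532
REF1 = 56 / 532 = 0.1053

10.5%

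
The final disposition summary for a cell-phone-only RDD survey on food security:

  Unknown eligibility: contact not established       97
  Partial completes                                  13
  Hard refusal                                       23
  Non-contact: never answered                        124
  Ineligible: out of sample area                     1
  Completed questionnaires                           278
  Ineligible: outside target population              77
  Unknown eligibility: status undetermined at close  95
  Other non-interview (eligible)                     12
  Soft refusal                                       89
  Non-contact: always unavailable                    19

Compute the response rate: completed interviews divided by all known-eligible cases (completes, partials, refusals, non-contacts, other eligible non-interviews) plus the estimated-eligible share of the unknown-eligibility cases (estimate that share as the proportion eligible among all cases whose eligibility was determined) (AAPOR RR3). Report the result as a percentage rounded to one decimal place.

Declined to participate = 23 + 89 = 112
Never reached = 124 + 19 = 143
Unknown eligibility = 97 + 95 = 192
Ineligible = 77 + 1 = 78
Num = 278
Known eligible = 278 + 13 + 112 + 143 + 12 = 558
e = 558 / (558 + 78) = 558 / 636 = 0.8774
Eligible share of unknowns = 0.8774 × 192 = 168.46
Denominator = 558 + 168.46 = 726.46
RR3 = 278 / 726.46 = 0.3827

38.3%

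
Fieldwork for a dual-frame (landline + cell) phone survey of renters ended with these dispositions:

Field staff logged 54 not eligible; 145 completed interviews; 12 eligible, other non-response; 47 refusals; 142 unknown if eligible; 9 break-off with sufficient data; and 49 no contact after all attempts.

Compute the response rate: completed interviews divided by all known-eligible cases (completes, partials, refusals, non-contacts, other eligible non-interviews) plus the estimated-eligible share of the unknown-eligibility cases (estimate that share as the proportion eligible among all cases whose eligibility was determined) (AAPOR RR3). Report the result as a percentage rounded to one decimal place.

Num → 145
Eligible (known) → 145 + 9 + 47 + 49 + 12 = 262
e = 262 / (262 + 54) = 262 / 316 = 0.8291
Eligible share of unknowns → 0.8291 × 142 = 117.73
Denom → 262 + 117.73 = 379.73
RR3 = 145 / 379.73 = 0.3819

38.2%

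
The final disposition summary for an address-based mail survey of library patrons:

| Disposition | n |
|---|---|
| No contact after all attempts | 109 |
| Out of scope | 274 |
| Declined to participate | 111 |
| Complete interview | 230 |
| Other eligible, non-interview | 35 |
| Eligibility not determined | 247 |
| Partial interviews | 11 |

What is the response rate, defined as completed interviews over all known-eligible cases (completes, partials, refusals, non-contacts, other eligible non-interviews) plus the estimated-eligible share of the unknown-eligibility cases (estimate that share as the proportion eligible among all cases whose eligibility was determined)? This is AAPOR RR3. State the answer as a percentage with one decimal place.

Num: 230
Determined eligible: 230 + 11 + 111 + 109 + 35 = 496
e = 496 / (496 + 274) = 496 / 770 = 0.6442
Estimated eligible among unknowns: 0.6442 × 247 = 159.12
Denominator: 496 + 159.12 = 655.12
RR3 = 230 / 655.12 = 0.3511

35.1%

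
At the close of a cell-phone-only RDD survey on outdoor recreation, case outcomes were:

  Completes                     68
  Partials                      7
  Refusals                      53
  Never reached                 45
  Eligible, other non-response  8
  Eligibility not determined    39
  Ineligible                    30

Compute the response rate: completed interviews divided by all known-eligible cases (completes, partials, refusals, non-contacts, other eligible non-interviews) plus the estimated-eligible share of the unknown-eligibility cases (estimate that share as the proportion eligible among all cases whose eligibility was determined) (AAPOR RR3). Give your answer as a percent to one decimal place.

31.7%

Num → 68
Eligible (known) → 68 + 7 + 53 + 45 + 8 = 181
e = 181 / (181 + 30) = 181 / 211 = 0.8578
e × U → 0.8578 × 39 = 33.45
Denom → 181 + 33.45 = 214.45
RR3 = 68 / 214.45 = 0.3171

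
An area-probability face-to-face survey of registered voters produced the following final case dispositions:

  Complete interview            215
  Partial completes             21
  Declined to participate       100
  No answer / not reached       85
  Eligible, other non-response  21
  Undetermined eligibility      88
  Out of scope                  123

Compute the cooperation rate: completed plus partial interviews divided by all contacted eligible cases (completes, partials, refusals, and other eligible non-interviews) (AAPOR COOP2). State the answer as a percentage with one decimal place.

66.1%

Numerator → 215 + 21 = 236
Base → 215 + 21 + 100 + 21 = 357
COOP2 = 236 / 357 = 0.6611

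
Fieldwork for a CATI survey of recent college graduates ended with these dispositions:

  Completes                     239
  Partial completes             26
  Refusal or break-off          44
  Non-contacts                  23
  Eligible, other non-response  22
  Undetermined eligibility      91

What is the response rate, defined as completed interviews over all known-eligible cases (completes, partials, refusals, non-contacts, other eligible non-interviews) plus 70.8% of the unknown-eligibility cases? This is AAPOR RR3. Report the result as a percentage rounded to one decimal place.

57.1%

Numerator → 239
Known eligible → 239 + 26 + 44 + 23 + 22 = 354
Eligible share of unknowns → 0.7080 × 91 = 64.43
Denominator → 354 + 64.43 = 418.43
RR3 = 239 / 418.43 = 0.5712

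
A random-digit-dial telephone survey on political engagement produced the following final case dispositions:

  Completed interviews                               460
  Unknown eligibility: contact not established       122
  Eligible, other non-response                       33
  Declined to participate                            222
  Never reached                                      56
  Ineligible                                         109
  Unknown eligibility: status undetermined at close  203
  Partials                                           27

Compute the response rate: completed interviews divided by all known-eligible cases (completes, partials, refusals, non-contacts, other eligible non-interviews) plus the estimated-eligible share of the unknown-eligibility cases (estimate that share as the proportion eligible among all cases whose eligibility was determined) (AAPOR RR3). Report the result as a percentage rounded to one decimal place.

Unknown if eligible = 122 + 203 = 325
Top = 460
Determined eligible = 460 + 27 + 222 + 56 + 33 = 798
e = 798 / (798 + 109) = 798 / 907 = 0.8798
Estimated eligible among unknowns = 0.8798 × 325 = 285.94
Denominator = 798 + 285.94 = 1083.94
RR3 = 460 / 1083.94 = 0.4244

42.4%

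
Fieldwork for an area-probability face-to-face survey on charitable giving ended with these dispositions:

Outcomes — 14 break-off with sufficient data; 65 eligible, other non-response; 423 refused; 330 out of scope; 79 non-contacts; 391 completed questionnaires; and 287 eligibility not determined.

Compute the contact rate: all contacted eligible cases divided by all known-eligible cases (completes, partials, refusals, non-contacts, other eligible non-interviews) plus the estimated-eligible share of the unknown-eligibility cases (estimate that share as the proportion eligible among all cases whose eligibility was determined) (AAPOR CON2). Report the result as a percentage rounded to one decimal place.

Top = 391 + 14 + 423 + 65 = 893
Eligible (known) = 391 + 14 + 423 + 79 + 65 = 972
e = 972 / (972 + 330) = 972 / 1302 = 0.7465
Eligible share of unknowns = 0.7465 × 287 = 214.25
Denom = 972 + 214.25 = 1186.25
CON2 = 893 / 1186.25 = 0.7528

75.3%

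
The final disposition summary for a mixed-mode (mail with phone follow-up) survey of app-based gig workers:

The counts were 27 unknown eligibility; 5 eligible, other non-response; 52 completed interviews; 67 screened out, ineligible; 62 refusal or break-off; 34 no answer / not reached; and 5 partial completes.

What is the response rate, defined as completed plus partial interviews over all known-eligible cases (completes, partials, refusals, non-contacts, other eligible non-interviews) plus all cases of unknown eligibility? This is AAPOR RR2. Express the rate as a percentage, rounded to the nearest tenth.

30.8%

Top: 52 + 5 = 57
Base: 52 + 5 + 62 + 34 + 5 + 27 = 185
RR2 = 57 / 185 = 0.3081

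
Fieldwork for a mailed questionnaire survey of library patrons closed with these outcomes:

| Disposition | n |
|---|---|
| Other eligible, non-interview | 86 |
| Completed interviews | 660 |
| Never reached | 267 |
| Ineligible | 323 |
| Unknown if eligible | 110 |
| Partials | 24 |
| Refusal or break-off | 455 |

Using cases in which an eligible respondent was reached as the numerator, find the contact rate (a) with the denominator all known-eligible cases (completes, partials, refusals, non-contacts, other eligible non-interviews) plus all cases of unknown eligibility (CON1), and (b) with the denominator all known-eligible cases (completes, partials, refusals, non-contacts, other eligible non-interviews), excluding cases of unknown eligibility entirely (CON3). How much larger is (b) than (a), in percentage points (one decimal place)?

5.6

Top: 660 + 24 + 455 + 86 = 1225
Denominator: 660 + 24 + 455 + 267 + 86 + 110 = 1602
CON1 = 1225 / 1602 = 0.7647
Denominator: 660 + 24 + 455 + 267 + 86 = 1492
CON3 = 1225 / 1492 = 0.8210
Difference = 82.10 − 76.47 = 5.63 percentage points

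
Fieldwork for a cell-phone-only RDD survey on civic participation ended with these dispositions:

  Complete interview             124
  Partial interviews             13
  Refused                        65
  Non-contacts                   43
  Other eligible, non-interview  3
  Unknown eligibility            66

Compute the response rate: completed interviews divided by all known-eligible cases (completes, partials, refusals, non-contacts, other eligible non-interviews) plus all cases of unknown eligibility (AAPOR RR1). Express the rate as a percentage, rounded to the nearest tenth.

Numerator: 124
Base: 124 + 13 + 65 + 43 + 3 + 66 = 314
RR1 = 124 / 314 = 0.3949

39.5%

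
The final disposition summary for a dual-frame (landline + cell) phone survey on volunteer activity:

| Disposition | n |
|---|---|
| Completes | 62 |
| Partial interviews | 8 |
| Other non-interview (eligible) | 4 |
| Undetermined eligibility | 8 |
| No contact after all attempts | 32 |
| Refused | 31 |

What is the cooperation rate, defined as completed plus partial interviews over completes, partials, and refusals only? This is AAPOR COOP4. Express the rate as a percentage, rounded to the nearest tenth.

69.3%

Numerator: 62 + 8 = 70
Base: 62 + 8 + 31 = 101
COOP4 = 70 / 101 = 0.6931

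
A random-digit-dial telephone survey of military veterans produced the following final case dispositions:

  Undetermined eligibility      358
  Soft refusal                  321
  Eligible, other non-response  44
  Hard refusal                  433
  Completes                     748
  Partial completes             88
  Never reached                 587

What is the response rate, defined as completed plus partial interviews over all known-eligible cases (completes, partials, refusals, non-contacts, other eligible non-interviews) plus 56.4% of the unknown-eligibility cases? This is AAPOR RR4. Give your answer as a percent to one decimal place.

Refused = 433 + 321 = 754
Numerator: 748 + 88 = 836
Eligible (known): 748 + 88 + 754 + 587 + 44 = 2221
Estimated eligible among unknowns: 0.5640 × 358 = 201.91
Base: 2221 + 201.91 = 2422.91
RR4 = 836 / 2422.91 = 0.3450

34.5%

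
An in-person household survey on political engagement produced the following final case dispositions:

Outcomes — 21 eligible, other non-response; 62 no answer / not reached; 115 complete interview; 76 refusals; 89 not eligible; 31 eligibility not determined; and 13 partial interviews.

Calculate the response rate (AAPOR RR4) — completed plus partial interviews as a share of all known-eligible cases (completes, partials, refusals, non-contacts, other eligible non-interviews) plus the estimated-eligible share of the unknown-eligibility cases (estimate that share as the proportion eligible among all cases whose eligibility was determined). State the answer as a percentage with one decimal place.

Top → 115 + 13 = 128
Determined eligible → 115 + 13 + 76 + 62 + 21 = 287
e = 287 / (287 + 89) = 287 / 376 = 0.7633
e × U → 0.7633 × 31 = 23.66
Denominator → 287 + 23.66 = 310.66
RR4 = 128 / 310.66 = 0.4120

41.2%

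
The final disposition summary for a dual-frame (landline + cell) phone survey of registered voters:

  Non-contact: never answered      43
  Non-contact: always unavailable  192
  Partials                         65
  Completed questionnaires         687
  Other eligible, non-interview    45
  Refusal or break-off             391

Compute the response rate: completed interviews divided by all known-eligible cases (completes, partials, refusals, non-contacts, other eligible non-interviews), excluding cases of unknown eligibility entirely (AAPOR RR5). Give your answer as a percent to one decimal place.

No contact after all attempts = 43 + 192 = 235
Top → 687
Denominator → 687 + 65 + 391 + 235 + 45 = 1423
RR5 = 687 / 1423 = 0.4828

48.3%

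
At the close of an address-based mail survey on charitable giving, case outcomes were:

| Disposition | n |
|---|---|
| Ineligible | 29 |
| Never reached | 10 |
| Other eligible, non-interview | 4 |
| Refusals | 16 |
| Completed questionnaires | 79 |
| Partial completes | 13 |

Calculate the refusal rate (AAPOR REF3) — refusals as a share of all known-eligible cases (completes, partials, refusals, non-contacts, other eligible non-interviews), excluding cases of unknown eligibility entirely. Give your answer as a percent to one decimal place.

13.1%

Numerator: 16
Denom: 79 + 13 + 16 + 10 + 4 = 122
REF3 = 16 / 122 = 0.1311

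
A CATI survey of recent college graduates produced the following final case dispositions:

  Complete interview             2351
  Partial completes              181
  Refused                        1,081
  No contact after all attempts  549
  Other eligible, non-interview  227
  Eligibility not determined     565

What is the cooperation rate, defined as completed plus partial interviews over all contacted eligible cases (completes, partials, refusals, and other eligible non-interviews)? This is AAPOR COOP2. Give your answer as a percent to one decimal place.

65.9%

Top = 2351 + 181 = 2532
Denominator = 2351 + 181 + 1081 + 227 = 3840
COOP2 = 2532 / 3840 = 0.6594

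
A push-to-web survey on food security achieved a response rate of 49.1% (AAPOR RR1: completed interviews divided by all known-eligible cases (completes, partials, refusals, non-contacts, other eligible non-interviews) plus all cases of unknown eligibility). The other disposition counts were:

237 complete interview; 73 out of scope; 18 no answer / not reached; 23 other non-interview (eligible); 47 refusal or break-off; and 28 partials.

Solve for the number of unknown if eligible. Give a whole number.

RR1 = 237 / D = 0.491
D = 237 / 0.491 = 482.7
Rest of base = 353
unknown if eligible = 482.7 − 353 ≈ 130

130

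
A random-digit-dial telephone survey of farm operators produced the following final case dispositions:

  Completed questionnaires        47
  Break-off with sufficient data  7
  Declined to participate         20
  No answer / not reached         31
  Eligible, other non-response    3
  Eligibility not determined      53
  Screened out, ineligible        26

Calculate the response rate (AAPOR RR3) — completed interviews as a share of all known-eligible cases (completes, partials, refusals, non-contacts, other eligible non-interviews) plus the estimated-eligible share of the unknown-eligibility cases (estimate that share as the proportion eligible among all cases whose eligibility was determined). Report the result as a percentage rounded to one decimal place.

Num: 47
Known eligible: 47 + 7 + 20 + 31 + 3 = 108
e = 108 / (108 + 26) = 108 / 134 = 0.8060
Estimated eligible among unknowns: 0.8060 × 53 = 42.72
Denominator: 108 + 42.72 = 150.72
RR3 = 47 / 150.72 = 0.3118

31.2%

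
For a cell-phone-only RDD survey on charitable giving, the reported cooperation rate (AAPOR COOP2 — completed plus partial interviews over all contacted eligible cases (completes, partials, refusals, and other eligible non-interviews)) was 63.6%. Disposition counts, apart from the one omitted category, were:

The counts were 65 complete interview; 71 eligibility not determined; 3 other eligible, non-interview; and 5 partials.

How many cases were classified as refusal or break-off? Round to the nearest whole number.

37

Numerator: 65 + 5 = 70
COOP2 = 70 / D = 0.636
D = 70 / 0.636 = 110.1
Other denominator terms total 73
refusal or break-off = 110.1 − 73 ≈ 37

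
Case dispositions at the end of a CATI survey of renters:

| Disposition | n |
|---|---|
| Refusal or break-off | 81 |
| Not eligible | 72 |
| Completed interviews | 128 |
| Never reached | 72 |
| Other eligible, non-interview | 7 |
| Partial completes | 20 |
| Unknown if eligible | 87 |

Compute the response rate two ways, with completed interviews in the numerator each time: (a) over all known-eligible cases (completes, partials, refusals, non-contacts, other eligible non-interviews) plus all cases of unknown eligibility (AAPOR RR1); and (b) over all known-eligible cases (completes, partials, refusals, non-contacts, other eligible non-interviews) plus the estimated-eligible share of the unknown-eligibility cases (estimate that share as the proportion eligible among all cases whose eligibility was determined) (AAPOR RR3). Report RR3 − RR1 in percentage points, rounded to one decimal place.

1.4

Num: 128
Denom: 128 + 20 + 81 + 72 + 7 + 87 = 395
RR1 = 128 / 395 = 0.3241
Eligible (known): 128 + 20 + 81 + 72 + 7 = 308
e = 308 / (308 + 72) = 308 / 380 = 0.8105
Estimated eligible among unknowns: 0.8105 × 87 = 70.51
Denom: 308 + 70.51 = 378.51
RR3 = 128 / 378.51 = 0.3382
Difference = 33.82 − 32.41 = 1.41 percentage points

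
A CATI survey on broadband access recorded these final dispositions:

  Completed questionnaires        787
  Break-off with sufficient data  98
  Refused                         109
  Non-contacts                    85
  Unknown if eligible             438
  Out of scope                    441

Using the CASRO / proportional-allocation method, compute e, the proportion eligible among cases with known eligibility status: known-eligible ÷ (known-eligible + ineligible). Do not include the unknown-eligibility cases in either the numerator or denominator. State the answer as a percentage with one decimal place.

Eligible (known): 787 + 98 + 109 + 85 = 1079
e = 1079 / (1079 + 441) = 1079 / 1520 = 0.7099

71.0%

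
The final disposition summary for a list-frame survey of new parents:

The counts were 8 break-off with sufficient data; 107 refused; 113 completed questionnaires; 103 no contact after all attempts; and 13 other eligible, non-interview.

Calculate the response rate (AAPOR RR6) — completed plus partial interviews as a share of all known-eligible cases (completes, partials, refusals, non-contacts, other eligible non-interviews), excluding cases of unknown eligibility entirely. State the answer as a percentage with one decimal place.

35.2%

Top: 113 + 8 = 121
Denominator: 113 + 8 + 107 + 103 + 13 = 344
RR6 = 121 / 344 = 0.3517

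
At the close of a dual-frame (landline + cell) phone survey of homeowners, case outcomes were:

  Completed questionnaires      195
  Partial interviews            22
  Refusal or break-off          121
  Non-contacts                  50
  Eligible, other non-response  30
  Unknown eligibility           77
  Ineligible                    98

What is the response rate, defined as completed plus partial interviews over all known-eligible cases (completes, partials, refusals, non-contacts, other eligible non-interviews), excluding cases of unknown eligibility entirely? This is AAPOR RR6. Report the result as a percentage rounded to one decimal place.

Num → 195 + 22 = 217
Denom → 195 + 22 + 121 + 50 + 30 = 418
RR6 = 217 / 418 = 0.5191

51.9%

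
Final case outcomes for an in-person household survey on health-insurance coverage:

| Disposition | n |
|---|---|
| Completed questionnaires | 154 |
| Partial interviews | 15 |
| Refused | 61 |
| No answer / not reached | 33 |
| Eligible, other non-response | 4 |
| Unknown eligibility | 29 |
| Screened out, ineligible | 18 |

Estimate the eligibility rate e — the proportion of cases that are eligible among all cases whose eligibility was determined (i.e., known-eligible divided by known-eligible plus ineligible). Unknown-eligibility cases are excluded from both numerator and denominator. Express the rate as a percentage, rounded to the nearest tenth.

Eligible (known) = 154 + 15 + 61 + 33 + 4 = 267
e = 267 / (267 + 18) = 267 / 285 = 0.9368

93.7%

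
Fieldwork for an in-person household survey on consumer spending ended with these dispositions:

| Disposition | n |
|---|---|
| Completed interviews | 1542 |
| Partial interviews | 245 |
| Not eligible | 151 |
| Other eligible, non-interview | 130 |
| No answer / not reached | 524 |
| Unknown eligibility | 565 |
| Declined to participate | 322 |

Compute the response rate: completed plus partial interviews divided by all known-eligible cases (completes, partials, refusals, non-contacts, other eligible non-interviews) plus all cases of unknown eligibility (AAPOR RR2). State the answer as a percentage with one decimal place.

53.7%

Num: 1542 + 245 = 1787
Denom: 1542 + 245 + 322 + 524 + 130 + 565 = 3328
RR2 = 1787 / 3328 = 0.5370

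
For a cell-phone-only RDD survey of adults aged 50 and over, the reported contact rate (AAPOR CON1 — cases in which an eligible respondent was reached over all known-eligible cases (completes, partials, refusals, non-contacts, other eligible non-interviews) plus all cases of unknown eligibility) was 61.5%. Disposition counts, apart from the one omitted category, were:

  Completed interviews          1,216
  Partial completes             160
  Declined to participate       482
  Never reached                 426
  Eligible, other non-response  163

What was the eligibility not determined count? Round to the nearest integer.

Numerator = 1216 + 160 + 482 + 163 = 2021
CON1 = 2021 / D = 0.615
D = 2021 / 0.615 = 3286.2
Remaining denominator categories sum to 2447
eligibility not determined = 3286.2 − 2447 ≈ 839

839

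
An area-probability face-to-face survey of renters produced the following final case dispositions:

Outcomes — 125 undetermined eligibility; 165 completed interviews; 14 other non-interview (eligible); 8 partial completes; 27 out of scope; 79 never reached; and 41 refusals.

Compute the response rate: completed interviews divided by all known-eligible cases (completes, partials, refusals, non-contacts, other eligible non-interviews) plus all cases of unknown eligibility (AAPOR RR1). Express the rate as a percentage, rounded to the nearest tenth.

38.2%

Top → 165
Base → 165 + 8 + 41 + 79 + 14 + 125 = 432
RR1 = 165 / 432 = 0.3819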